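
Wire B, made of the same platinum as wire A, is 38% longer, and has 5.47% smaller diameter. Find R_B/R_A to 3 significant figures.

1.54

R ∝ L/d², so R_B/R_A = (1 + 38/100) × (1 − 5.47/100)⁻²
= 1.38 × 1.119 = 1.54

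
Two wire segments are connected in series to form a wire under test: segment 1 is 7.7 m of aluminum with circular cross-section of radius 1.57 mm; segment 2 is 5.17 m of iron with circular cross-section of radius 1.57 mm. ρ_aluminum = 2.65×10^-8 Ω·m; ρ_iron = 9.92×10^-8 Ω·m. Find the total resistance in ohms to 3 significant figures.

0.0926 Ω

Segment 1: A = πr² = π(1.5700e-03 m)² = 7.744e-06 m²
R₁ = ρL/A = (2.65×10^-8)(7.7)/(7.744e-06) = 0.02635 Ω
R₂ = (9.92×10^-8)(5.17)/(7.744e-06) = 0.06623 Ω
R = R₁ + R₂ = 0.0926 Ω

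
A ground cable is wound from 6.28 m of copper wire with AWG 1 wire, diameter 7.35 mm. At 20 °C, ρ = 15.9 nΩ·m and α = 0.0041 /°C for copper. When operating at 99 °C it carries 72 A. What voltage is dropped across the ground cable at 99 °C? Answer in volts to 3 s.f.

ρ = 15.9 nΩ·m = 1.59×10^-8 Ω·m
A = π(7.35/2 mm)² = π(3.6750e-03 m)² = 4.243e-05 m²
R₍20₎ = ρL/A = (1.59×10^-8)(6.28)/(4.243e-05) = 0.002353 Ω
R₍99₎ = R₍20₎(1 + αΔT) = 0.002353 × (1 + 0.0041×79) = 0.003116 Ω
V = IR = 72 × 0.003116 = 0.224 V

0.224 V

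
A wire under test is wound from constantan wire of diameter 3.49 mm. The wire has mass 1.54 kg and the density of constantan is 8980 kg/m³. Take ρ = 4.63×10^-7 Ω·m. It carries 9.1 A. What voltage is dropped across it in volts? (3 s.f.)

A = π(d/2)² = π(1.7450e-03 m)² = 9.5662e-06 m²
L = m/(density·A) = 1.54/(8980×9.5662e-06) = 17.93 m
R = ρL/A = (4.63×10^-7)(17.93)/(9.5662e-06) = 0.8676 Ω
V = IR = 9.1 × 0.8676 = 7.90 V

7.90 V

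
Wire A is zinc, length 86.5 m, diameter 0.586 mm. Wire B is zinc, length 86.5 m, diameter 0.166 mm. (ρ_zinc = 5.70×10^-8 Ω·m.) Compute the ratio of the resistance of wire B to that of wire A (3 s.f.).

12.5

R ∝ ρL/d², so R_B/R_A = (d_A/d_B)²
= (0.586/0.166)² = 12.5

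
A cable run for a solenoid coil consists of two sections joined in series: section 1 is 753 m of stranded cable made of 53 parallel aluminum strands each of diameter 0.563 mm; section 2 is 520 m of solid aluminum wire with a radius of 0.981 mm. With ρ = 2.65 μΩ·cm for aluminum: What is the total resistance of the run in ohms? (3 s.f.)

ρ = 2.65 μΩ·cm = 2.65×10^-8 Ω·m
Section 1: A_strand = π(2.8150e-04)² = 2.489e-07 m²; R₁ = ρL/(N·A_s) = (2.65×10^-8)(753)/(53×2.489e-07) = 1.512 Ω
Section 2: A = πr² = π(9.8100e-04 m)² = 3.023e-06 m²
R₂ = (2.65×10^-8)(520)/(3.023e-06) = 4.558 Ω
R = R₁ + R₂ = 6.07 Ω

6.07 Ω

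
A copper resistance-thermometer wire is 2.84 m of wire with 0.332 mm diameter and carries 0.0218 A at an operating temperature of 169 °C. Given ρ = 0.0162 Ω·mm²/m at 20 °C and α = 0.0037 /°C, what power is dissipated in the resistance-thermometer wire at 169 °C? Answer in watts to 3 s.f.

ρ = 0.0162 Ω·mm²/m = 1.62×10^-8 Ω·m
A = π(d/2)² = π(1.6600e-04 m)² = 8.657e-08 m²
R₍20₎ = ρL/A = (1.62×10^-8)(2.84)/(8.657e-08) = 0.5315 Ω
R₍169₎ = R₍20₎(1 + αΔT) = 0.5315 × (1 + 0.0037×149) = 0.8244 Ω
P = I²R = (0.0218)² × 0.8244 = 3.92×10^-4 W

3.92×10^-4 W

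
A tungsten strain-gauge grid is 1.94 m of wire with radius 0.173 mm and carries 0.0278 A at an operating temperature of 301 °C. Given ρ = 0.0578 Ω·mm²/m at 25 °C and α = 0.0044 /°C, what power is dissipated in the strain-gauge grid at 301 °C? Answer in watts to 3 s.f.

ρ = 0.0578 Ω·mm²/m = 5.78×10^-8 Ω·m
A = πr² = π(1.7300e-04 m)² = 9.402e-08 m²
R₍25₎ = ρL/A = (5.78×10^-8)(1.94)/(9.402e-08) = 1.193 Ω
R₍301₎ = R₍25₎(1 + αΔT) = 1.193 × (1 + 0.0044×276) = 2.641 Ω
P = I²R = (0.0278)² × 2.641 = 0.00204 W

0.00204 W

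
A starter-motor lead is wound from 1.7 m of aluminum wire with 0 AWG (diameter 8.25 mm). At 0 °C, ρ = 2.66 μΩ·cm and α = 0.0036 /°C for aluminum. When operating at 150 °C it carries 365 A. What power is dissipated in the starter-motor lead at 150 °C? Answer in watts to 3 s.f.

174 W

ρ = 2.66 μΩ·cm = 2.66×10^-8 Ω·m
A = π(8.25/2 mm)² = π(4.1250e-03 m)² = 5.346e-05 m²
R₍0₎ = ρL/A = (2.66×10^-8)(1.7)/(5.346e-05) = 8.459×10^-4 Ω
R₍150₎ = R₍0₎(1 + αΔT) = 8.459×10^-4 × (1 + 0.0036×150) = 0.001303 Ω
P = I²R = (365)² × 0.001303 = 174 W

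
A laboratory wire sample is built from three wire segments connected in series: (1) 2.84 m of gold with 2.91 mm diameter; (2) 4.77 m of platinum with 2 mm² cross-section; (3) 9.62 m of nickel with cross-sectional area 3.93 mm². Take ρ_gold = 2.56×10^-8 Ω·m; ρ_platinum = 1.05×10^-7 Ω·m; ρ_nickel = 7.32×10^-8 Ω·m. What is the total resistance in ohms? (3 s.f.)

0.441 Ω

Seg 1: A = π(d/2)² = π(1.4550e-03 m)² = 6.651e-06 m²
R_1 = (2.56×10^-8)(2.84)/(6.651e-06) = 0.01093 Ω
Seg 2: A = 2 mm² = 2.000e-06 m²
R_2 = (1.05×10^-7)(4.77)/(2.000e-06) = 0.2504 Ω
Seg 3: A = 3.93 mm² = 3.930e-06 m²
R_3 = (7.32×10^-8)(9.62)/(3.930e-06) = 0.1792 Ω
R_total = R_1 + R_2 + R_3 = 0.441 Ω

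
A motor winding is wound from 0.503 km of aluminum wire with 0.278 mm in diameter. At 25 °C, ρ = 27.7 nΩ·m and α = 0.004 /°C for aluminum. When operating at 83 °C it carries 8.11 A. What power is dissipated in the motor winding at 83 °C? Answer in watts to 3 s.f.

18600 W

ρ = 27.7 nΩ·m = 2.77×10^-8 Ω·m
A = π(d/2)² = π(1.3900e-04 m)² = 6.070e-08 m²
R₍25₎ = ρL/A = (2.77×10^-8)(503)/(6.070e-08) = 229.5 Ω
R₍83₎ = R₍25₎(1 + αΔT) = 229.5 × (1 + 0.004×58) = 282.8 Ω
P = I²R = (8.11)² × 282.8 = 18600 W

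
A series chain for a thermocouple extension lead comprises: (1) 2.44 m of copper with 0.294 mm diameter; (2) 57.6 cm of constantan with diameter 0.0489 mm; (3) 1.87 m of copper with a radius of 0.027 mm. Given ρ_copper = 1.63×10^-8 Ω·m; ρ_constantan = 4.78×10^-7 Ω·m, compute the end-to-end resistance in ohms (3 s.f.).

Seg 1: A = π(d/2)² = π(1.4700e-04 m)² = 6.789e-08 m²
R_1 = (1.63×10^-8)(2.44)/(6.789e-08) = 0.5859 Ω
Seg 2: A = π(d/2)² = π(2.4450e-05 m)² = 1.878e-09 m²
R_2 = (4.78×10^-7)(0.576)/(1.878e-09) = 146.6 Ω
Seg 3: A = πr² = π(2.7000e-05 m)² = 2.290e-09 m²
R_3 = (1.63×10^-8)(1.87)/(2.290e-09) = 13.31 Ω
R_total = R_1 + R_2 + R_3 = 160 Ω

160 Ω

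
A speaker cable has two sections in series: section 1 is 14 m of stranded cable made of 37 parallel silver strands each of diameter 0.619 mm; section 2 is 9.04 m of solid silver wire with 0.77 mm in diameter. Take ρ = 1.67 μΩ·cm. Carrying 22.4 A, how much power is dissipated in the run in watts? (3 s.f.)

173 W

ρ = 1.67 μΩ·cm = 1.67×10^-8 Ω·m
Section 1: A_strand = π(3.0950e-04)² = 3.009e-07 m²; R₁ = ρL/(N·A_s) = (1.67×10^-8)(14)/(37×3.009e-07) = 0.021 Ω
Section 2: A = π(d/2)² = π(3.8500e-04 m)² = 4.657e-07 m²
R₂ = (1.67×10^-8)(9.04)/(4.657e-07) = 0.3242 Ω
R = R₁ + R₂ = 0.3452 Ω
P = I²R = (22.4)² × 0.3452 = 173 W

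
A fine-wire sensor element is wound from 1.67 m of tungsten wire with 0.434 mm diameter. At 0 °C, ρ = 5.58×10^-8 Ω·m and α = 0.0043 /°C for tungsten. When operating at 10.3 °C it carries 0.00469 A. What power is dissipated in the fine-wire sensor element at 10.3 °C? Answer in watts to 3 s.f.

A = π(d/2)² = π(2.1700e-04 m)² = 1.479e-07 m²
R₍0₎ = ρL/A = (5.58×10^-8)(1.67)/(1.479e-07) = 0.6299 Ω
R₍10.3₎ = R₍0₎(1 + αΔT) = 0.6299 × (1 + 0.0043×10.3) = 0.6578 Ω
P = I²R = (0.00469)² × 0.6578 = 1.45×10^-5 W

1.45×10^-5 W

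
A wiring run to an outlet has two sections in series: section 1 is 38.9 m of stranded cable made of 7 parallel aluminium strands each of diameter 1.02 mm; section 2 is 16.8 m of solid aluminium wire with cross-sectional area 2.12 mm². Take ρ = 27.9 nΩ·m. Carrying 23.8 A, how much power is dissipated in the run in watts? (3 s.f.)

ρ = 27.9 nΩ·m = 2.79×10^-8 Ω·m
Section 1: A_strand = π(5.1000e-04)² = 8.171e-07 m²; R₁ = ρL/(N·A_s) = (2.79×10^-8)(38.9)/(7×8.171e-07) = 0.1897 Ω
Section 2: A = 2.12 mm² = 2.120e-06 m²
R₂ = (2.79×10^-8)(16.8)/(2.120e-06) = 0.2211 Ω
R = R₁ + R₂ = 0.4108 Ω
P = I²R = (23.8)² × 0.4108 = 233 W

233 W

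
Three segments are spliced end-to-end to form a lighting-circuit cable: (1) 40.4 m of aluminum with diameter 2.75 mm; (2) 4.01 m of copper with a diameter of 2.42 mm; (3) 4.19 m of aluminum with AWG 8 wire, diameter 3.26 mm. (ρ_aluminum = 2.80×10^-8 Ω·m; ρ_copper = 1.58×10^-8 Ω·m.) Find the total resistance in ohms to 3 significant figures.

0.218 Ω

Seg 1: A = π(d/2)² = π(1.3750e-03 m)² = 5.940e-06 m²
R_1 = (2.80×10^-8)(40.4)/(5.940e-06) = 0.1905 Ω
Seg 2: A = π(d/2)² = π(1.2100e-03 m)² = 4.600e-06 m²
R_2 = (1.58×10^-8)(4.01)/(4.600e-06) = 0.01377 Ω
Seg 3: A = π(3.26/2 mm)² = π(1.6300e-03 m)² = 8.347e-06 m²
R_3 = (2.80×10^-8)(4.19)/(8.347e-06) = 0.01406 Ω
R_total = R_1 + R_2 + R_3 = 0.218 Ω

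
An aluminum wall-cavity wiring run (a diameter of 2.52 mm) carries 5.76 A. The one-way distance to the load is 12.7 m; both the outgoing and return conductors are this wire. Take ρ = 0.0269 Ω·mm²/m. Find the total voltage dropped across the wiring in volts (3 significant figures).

ρ = 0.0269 Ω·mm²/m = 2.69×10^-8 Ω·m
A = π(d/2)² = π(1.2600e-03 m)² = 4.988e-06 m²
Total conductor length (both ways) L = 2 × 12.7 = 25.4 m
R = ρL/A = (2.69×10^-8)(25.4)/(4.988e-06) = 0.137 Ω
V = IR = 5.76 × 0.137 = 0.789 V

0.789 V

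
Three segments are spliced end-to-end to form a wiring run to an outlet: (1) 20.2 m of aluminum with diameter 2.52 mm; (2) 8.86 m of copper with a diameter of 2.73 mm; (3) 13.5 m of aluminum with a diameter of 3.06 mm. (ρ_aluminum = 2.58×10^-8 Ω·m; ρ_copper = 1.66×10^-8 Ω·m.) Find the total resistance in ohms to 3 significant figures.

Seg 1: A = π(d/2)² = π(1.2600e-03 m)² = 4.988e-06 m²
R_1 = (2.58×10^-8)(20.2)/(4.988e-06) = 0.1045 Ω
Seg 2: A = π(d/2)² = π(1.3650e-03 m)² = 5.853e-06 m²
R_2 = (1.66×10^-8)(8.86)/(5.853e-06) = 0.02513 Ω
Seg 3: A = π(d/2)² = π(1.5300e-03 m)² = 7.354e-06 m²
R_3 = (2.58×10^-8)(13.5)/(7.354e-06) = 0.04736 Ω
R_total = R_1 + R_2 + R_3 = 0.177 Ω

0.177 Ω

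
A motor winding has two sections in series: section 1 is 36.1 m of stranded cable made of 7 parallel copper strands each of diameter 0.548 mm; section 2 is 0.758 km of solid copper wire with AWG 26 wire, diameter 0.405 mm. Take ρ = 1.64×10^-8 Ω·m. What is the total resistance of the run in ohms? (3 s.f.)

Section 1: A_strand = π(2.7400e-04)² = 2.359e-07 m²; R₁ = ρL/(N·A_s) = (1.64×10^-8)(36.1)/(7×2.359e-07) = 0.3586 Ω
Section 2: A = π(0.405/2 mm)² = π(2.0250e-04 m)² = 1.288e-07 m²
R₂ = (1.64×10^-8)(758)/(1.288e-07) = 96.5 Ω
R = R₁ + R₂ = 96.9 Ω

96.9 Ω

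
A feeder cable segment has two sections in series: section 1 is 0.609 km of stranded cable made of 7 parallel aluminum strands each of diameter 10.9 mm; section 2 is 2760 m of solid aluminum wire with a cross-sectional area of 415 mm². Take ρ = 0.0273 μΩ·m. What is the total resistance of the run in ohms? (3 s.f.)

0.207 Ω

ρ = 0.0273 μΩ·m = 2.73×10^-8 Ω·m
Section 1: A_strand = π(5.4500e-03)² = 9.331e-05 m²; R₁ = ρL/(N·A_s) = (2.73×10^-8)(609)/(7×9.331e-05) = 0.02545 Ω
Section 2: A = 415 mm² = 4.150e-04 m²
R₂ = (2.73×10^-8)(2760)/(4.150e-04) = 0.1816 Ω
R = R₁ + R₂ = 0.207 Ω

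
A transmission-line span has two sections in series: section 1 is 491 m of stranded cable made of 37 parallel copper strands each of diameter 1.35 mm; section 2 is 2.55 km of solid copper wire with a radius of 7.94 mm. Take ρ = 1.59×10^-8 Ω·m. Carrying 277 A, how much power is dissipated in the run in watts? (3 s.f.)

27000 W

Section 1: A_strand = π(6.7500e-04)² = 1.431e-06 m²; R₁ = ρL/(N·A_s) = (1.59×10^-8)(491)/(37×1.431e-06) = 0.1474 Ω
Section 2: A = πr² = π(7.9400e-03 m)² = 1.981e-04 m²
R₂ = (1.59×10^-8)(2550)/(1.981e-04) = 0.2047 Ω
R = R₁ + R₂ = 0.3521 Ω
P = I²R = (277)² × 0.3521 = 27000 W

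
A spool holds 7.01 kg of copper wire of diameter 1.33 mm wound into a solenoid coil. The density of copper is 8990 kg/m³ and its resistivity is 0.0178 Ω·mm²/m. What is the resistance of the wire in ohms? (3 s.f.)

ρ = 0.0178 Ω·mm²/m = 1.78×10^-8 Ω·m
A = π(d/2)² = π(6.6500e-04 m)² = 1.3893e-06 m²
L = m/(density·A) = 7.01/(8990×1.3893e-06) = 561.3 m
R = ρL/A = (1.78×10^-8)(561.3)/(1.3893e-06) = 7.19 Ω

7.19 Ω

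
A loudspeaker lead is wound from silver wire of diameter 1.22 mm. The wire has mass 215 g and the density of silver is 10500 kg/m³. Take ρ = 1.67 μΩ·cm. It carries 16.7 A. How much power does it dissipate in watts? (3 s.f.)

69.8 W

ρ = 1.67 μΩ·cm = 1.67×10^-8 Ω·m
A = π(d/2)² = π(6.1000e-04 m)² = 1.1690e-06 m²
L = m/(density·A) = 0.215/(10500×1.1690e-06) = 17.52 m
R = ρL/A = (1.67×10^-8)(17.52)/(1.1690e-06) = 0.2502 Ω
P = I²R = (16.7)² × 0.2502 = 69.8 W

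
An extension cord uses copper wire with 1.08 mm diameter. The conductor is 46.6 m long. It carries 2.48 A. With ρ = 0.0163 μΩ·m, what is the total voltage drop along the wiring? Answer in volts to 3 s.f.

ρ = 0.0163 μΩ·m = 1.63×10^-8 Ω·m
A = π(d/2)² = π(5.4000e-04 m)² = 9.161e-07 m²
R = ρL/A = (1.63×10^-8)(46.6)/(9.161e-07) = 0.8292 Ω
V = IR = 2.48 × 0.8292 = 2.06 V

2.06 V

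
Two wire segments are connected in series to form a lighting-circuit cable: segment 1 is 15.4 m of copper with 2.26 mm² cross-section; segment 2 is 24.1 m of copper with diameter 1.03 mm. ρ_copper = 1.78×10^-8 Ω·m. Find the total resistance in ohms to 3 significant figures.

0.636 Ω

Segment 1: A = 2.26 mm² = 2.260e-06 m²
R₁ = ρL/A = (1.78×10^-8)(15.4)/(2.260e-06) = 0.1213 Ω
Segment 2: A = π(d/2)² = π(5.1500e-04 m)² = 8.332e-07 m²
R₂ = (1.78×10^-8)(24.1)/(8.332e-07) = 0.5148 Ω
R = R₁ + R₂ = 0.636 Ω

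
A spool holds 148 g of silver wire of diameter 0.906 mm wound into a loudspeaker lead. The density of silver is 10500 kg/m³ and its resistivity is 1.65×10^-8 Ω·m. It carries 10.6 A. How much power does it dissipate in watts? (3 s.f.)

A = π(d/2)² = π(4.5300e-04 m)² = 6.4468e-07 m²
L = m/(density·A) = 0.148/(10500×6.4468e-07) = 21.86 m
R = ρL/A = (1.65×10^-8)(21.86)/(6.4468e-07) = 0.5596 Ω
P = I²R = (10.6)² × 0.5596 = 62.9 W

62.9 W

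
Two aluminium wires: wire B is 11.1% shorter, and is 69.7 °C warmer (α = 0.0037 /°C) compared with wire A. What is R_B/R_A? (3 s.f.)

1.12

R ∝ ρL/d² with ρ ∝ (1+αΔT), so R_B/R_A = (1 − 11.1/100) × (1 + 0.0037×69.7)
= 0.889 × 1.258 = 1.12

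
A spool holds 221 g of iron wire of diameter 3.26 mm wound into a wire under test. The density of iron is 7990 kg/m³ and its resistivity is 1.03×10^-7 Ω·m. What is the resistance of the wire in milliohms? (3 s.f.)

40.9 mΩ

A = π(d/2)² = π(1.6300e-03 m)² = 8.3469e-06 m²
L = m/(density·A) = 0.221/(7990×8.3469e-06) = 3.314 m
R = ρL/A = (1.03×10^-7)(3.314)/(8.3469e-06) = 40.9 mΩ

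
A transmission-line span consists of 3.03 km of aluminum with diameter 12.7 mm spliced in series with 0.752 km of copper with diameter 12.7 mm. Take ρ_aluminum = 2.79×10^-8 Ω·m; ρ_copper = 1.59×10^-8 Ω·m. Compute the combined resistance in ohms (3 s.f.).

0.762 Ω

Segment 1: A = π(d/2)² = π(6.3500e-03 m)² = 1.267e-04 m²
R₁ = ρL/A = (2.79×10^-8)(3030)/(1.267e-04) = 0.6673 Ω
R₂ = (1.59×10^-8)(752)/(1.267e-04) = 0.09439 Ω
R = R₁ + R₂ = 0.762 Ω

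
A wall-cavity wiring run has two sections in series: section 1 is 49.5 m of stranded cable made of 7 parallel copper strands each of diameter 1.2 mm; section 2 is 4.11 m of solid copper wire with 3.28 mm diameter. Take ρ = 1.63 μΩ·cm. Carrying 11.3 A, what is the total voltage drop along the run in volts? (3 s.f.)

ρ = 1.63 μΩ·cm = 1.63×10^-8 Ω·m
Section 1: A_strand = π(6.0000e-04)² = 1.131e-06 m²; R₁ = ρL/(N·A_s) = (1.63×10^-8)(49.5)/(7×1.131e-06) = 0.1019 Ω
Section 2: A = π(d/2)² = π(1.6400e-03 m)² = 8.450e-06 m²
R₂ = (1.63×10^-8)(4.11)/(8.450e-06) = 0.007929 Ω
R = R₁ + R₂ = 0.1098 Ω
V = IR = 11.3 × 0.1098 = 1.24 V

1.24 V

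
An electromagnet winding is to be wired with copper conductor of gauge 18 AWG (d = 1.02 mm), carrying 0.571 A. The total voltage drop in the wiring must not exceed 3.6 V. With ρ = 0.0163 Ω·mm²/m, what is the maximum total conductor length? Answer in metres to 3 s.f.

316 m

ρ = 0.0163 Ω·mm²/m = 1.63×10^-8 Ω·m
A = π(1.02/2 mm)² = π(5.1000e-04 m)² = 8.171e-07 m²
L_max = V_max·A/(1·ρI) = (3.6)(8.171e-07)/(1.63×10^-8×0.571) = 316 m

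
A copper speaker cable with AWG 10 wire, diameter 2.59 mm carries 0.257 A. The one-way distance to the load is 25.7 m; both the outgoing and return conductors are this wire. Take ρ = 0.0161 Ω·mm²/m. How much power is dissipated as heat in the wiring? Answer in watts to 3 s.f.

ρ = 0.0161 Ω·mm²/m = 1.61×10^-8 Ω·m
A = π(2.59/2 mm)² = π(1.2950e-03 m)² = 5.269e-06 m²
Total conductor length (both ways) L = 2 × 25.7 = 51.4 m
R = ρL/A = (1.61×10^-8)(51.4)/(5.269e-06) = 0.1571 Ω
P = I²R = (0.257)² × 0.1571 = 0.0104 W

0.0104 W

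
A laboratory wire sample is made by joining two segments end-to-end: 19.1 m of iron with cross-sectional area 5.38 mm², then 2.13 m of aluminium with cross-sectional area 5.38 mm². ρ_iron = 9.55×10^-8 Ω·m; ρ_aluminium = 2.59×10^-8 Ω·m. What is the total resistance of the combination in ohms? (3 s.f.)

0.349 Ω

Segment 1: A = 5.38 mm² = 5.380e-06 m²
R₁ = ρL/A = (9.55×10^-8)(19.1)/(5.380e-06) = 0.339 Ω
R₂ = (2.59×10^-8)(2.13)/(5.380e-06) = 0.01025 Ω
R = R₁ + R₂ = 0.349 Ω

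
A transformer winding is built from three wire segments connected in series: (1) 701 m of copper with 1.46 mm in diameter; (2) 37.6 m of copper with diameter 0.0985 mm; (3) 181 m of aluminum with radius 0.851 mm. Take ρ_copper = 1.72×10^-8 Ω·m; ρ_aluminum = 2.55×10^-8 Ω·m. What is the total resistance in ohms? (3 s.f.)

94.1 Ω

Seg 1: A = π(d/2)² = π(7.3000e-04 m)² = 1.674e-06 m²
R_1 = (1.72×10^-8)(701)/(1.674e-06) = 7.202 Ω
Seg 2: A = π(d/2)² = π(4.9250e-05 m)² = 7.620e-09 m²
R_2 = (1.72×10^-8)(37.6)/(7.620e-09) = 84.87 Ω
Seg 3: A = πr² = π(8.5100e-04 m)² = 2.275e-06 m²
R_3 = (2.55×10^-8)(181)/(2.275e-06) = 2.029 Ω
R_total = R_1 + R_2 + R_3 = 94.1 Ω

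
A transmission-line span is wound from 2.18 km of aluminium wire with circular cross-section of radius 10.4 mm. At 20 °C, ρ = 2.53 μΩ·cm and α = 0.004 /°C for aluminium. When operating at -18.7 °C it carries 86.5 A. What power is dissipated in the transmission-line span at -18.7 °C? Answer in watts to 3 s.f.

1030 W

ρ = 2.53 μΩ·cm = 2.53×10^-8 Ω·m
A = πr² = π(1.0400e-02 m)² = 3.398e-04 m²
R₍20₎ = ρL/A = (2.53×10^-8)(2180)/(3.398e-04) = 0.1623 Ω
R₍-18.7₎ = R₍20₎(1 + αΔT) = 0.1623 × (1 + 0.004×-38.7) = 0.1372 Ω
P = I²R = (86.5)² × 0.1372 = 1030 W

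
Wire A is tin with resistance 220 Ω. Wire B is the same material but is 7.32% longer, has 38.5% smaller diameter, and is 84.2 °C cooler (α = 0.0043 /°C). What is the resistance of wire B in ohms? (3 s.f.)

R ∝ ρL/d² with ρ ∝ (1+αΔT), so R_B/R_A = (1 + 7.32/100) × (1 − 38.5/100)⁻² × (1 − 0.0043×84.2)
= 1.073 × 2.644 × 0.6379 = 1.81
R_B = 1.81 × 220 = 398 Ω

398 Ω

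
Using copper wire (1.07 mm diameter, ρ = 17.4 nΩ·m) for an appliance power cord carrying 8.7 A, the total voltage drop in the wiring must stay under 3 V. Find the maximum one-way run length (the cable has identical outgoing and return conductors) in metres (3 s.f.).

ρ = 17.4 nΩ·m = 1.74×10^-8 Ω·m
A = π(d/2)² = π(5.3500e-04 m)² = 8.992e-07 m²
L_max = V_max·A/(2·ρI) = (3)(8.992e-07)/(2×1.74×10^-8×8.7) = 8.91 m

8.91 m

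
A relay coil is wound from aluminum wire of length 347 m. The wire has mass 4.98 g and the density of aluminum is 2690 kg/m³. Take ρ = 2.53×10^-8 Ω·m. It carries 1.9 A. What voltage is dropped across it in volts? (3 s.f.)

3130 V

A = m/(density·L) = 0.00498/(2690×347) = 5.3352e-09 m²
R = ρL/A = (2.53×10^-8)(347)/(5.3352e-09) = 1646 Ω
V = IR = 1.9 × 1646 = 3130 V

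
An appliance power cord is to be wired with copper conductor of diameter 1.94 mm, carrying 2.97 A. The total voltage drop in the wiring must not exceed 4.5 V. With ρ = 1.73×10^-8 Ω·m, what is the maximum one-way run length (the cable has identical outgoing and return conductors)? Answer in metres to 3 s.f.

A = π(d/2)² = π(9.7000e-04 m)² = 2.956e-06 m²
L_max = V_max·A/(2·ρI) = (4.5)(2.956e-06)/(2×1.73×10^-8×2.97) = 129 m

129 m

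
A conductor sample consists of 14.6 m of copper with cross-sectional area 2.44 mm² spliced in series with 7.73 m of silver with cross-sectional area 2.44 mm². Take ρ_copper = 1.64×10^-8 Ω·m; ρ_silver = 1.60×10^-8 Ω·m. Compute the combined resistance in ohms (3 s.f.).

0.149 Ω

Segment 1: A = 2.44 mm² = 2.440e-06 m²
R₁ = ρL/A = (1.64×10^-8)(14.6)/(2.440e-06) = 0.09813 Ω
R₂ = (1.60×10^-8)(7.73)/(2.440e-06) = 0.05069 Ω
R = R₁ + R₂ = 0.149 Ω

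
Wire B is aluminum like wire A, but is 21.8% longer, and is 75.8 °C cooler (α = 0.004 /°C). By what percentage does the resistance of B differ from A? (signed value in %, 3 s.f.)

R ∝ ρL/d² with ρ ∝ (1+αΔT), so R_B/R_A = (1 + 21.8/100) × (1 − 0.004×75.8)
= 1.218 × 0.6968 = 0.8487
(R_B − R_A)/R_A = 0.8487 − 1 = -15.1%

-15.1%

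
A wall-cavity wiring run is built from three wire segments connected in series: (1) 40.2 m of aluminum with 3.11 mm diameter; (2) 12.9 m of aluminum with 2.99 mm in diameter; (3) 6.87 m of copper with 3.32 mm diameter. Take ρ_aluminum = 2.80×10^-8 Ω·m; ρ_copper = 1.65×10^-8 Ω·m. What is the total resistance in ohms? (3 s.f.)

Seg 1: A = π(d/2)² = π(1.5550e-03 m)² = 7.596e-06 m²
R_1 = (2.80×10^-8)(40.2)/(7.596e-06) = 0.1482 Ω
Seg 2: A = π(d/2)² = π(1.4950e-03 m)² = 7.022e-06 m²
R_2 = (2.80×10^-8)(12.9)/(7.022e-06) = 0.05144 Ω
Seg 3: A = π(d/2)² = π(1.6600e-03 m)² = 8.657e-06 m²
R_3 = (1.65×10^-8)(6.87)/(8.657e-06) = 0.01309 Ω
R_total = R_1 + R_2 + R_3 = 0.213 Ω

0.213 Ω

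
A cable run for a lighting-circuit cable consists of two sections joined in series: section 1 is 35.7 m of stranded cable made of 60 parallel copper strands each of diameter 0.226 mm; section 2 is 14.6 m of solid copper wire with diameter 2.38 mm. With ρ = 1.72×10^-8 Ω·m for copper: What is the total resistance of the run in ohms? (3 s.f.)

0.312 Ω

Section 1: A_strand = π(1.1300e-04)² = 4.011e-08 m²; R₁ = ρL/(N·A_s) = (1.72×10^-8)(35.7)/(60×4.011e-08) = 0.2551 Ω
Section 2: A = π(d/2)² = π(1.1900e-03 m)² = 4.449e-06 m²
R₂ = (1.72×10^-8)(14.6)/(4.449e-06) = 0.05645 Ω
R = R₁ + R₂ = 0.312 Ω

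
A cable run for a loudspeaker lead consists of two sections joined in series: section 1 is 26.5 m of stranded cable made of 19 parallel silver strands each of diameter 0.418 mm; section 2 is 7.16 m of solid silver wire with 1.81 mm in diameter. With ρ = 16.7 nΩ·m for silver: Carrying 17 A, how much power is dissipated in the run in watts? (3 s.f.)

62.5 W

ρ = 16.7 nΩ·m = 1.67×10^-8 Ω·m
Section 1: A_strand = π(2.0900e-04)² = 1.372e-07 m²; R₁ = ρL/(N·A_s) = (1.67×10^-8)(26.5)/(19×1.372e-07) = 0.1697 Ω
Section 2: A = π(d/2)² = π(9.0500e-04 m)² = 2.573e-06 m²
R₂ = (1.67×10^-8)(7.16)/(2.573e-06) = 0.04647 Ω
R = R₁ + R₂ = 0.2162 Ω
P = I²R = (17)² × 0.2162 = 62.5 W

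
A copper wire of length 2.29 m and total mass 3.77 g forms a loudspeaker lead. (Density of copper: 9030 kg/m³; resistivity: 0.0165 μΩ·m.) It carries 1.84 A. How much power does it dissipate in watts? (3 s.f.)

ρ = 0.0165 μΩ·m = 1.65×10^-8 Ω·m
A = m/(density·L) = 0.00377/(9030×2.29) = 1.8231e-07 m²
R = ρL/A = (1.65×10^-8)(2.29)/(1.8231e-07) = 0.2073 Ω
P = I²R = (1.84)² × 0.2073 = 0.702 W

0.702 W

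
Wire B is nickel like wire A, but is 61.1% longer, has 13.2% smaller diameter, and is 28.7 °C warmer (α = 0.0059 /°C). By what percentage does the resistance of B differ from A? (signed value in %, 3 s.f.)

R ∝ ρL/d² with ρ ∝ (1+αΔT), so R_B/R_A = (1 + 61.1/100) × (1 − 13.2/100)⁻² × (1 + 0.0059×28.7)
= 1.611 × 1.327 × 1.169 = 2.5
(R_B − R_A)/R_A = 2.5 − 1 = 150%

150%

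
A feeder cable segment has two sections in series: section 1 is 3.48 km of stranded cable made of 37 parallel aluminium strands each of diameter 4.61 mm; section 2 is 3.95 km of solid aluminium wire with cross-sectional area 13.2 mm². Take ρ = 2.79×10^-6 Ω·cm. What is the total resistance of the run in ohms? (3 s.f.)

8.51 Ω

ρ = 2.79×10^-6 Ω·cm = 2.79×10^-8 Ω·m
Section 1: A_strand = π(2.3050e-03)² = 1.669e-05 m²; R₁ = ρL/(N·A_s) = (2.79×10^-8)(3480)/(37×1.669e-05) = 0.1572 Ω
Section 2: A = 13.2 mm² = 1.320e-05 m²
R₂ = (2.79×10^-8)(3950)/(1.320e-05) = 8.349 Ω
R = R₁ + R₂ = 8.51 Ω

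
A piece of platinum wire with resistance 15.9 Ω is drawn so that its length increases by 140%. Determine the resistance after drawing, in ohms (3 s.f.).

91.6 Ω

k = 1 + 140/100 = 2.4; volume constant ⇒ A' = A/k, so R' = k²R.
R' = 5.76 × 15.9 = 91.6 Ω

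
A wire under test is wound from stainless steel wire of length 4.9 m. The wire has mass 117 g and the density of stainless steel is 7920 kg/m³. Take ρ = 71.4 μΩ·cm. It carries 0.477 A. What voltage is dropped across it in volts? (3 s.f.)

ρ = 71.4 μΩ·cm = 7.14×10^-7 Ω·m
A = m/(density·L) = 0.117/(7920×4.9) = 3.0148e-06 m²
R = ρL/A = (7.14×10^-7)(4.9)/(3.0148e-06) = 1.16 Ω
V = IR = 0.477 × 1.16 = 0.554 V

0.554 V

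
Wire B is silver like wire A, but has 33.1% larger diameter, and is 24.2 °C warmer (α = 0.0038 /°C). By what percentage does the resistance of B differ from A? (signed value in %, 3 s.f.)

-38.4%

R ∝ ρL/d² with ρ ∝ (1+αΔT), so R_B/R_A = (1 + 33.1/100)⁻² × (1 + 0.0038×24.2)
= 0.5645 × 1.092 = 0.6164
(R_B − R_A)/R_A = 0.6164 − 1 = -38.4%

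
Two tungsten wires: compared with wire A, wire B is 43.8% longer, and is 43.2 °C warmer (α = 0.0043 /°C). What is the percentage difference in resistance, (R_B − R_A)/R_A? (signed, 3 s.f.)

R ∝ ρL/d² with ρ ∝ (1+αΔT), so R_B/R_A = (1 + 43.8/100) × (1 + 0.0043×43.2)
= 1.438 × 1.186 = 1.705
(R_B − R_A)/R_A = 1.705 − 1 = 70.5%

70.5%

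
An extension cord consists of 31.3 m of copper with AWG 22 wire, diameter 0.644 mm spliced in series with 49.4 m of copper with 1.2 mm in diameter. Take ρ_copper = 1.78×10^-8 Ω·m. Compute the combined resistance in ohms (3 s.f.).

2.49 Ω

Segment 1: A = π(0.644/2 mm)² = π(3.2200e-04 m)² = 3.257e-07 m²
R₁ = ρL/A = (1.78×10^-8)(31.3)/(3.257e-07) = 1.71 Ω
Segment 2: A = π(d/2)² = π(6.0000e-04 m)² = 1.131e-06 m²
R₂ = (1.78×10^-8)(49.4)/(1.131e-06) = 0.7775 Ω
R = R₁ + R₂ = 2.49 Ω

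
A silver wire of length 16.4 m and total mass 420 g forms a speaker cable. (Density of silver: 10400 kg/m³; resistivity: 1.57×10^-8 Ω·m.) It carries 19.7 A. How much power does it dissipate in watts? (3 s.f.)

A = m/(density·L) = 0.42/(10400×16.4) = 2.4625e-06 m²
R = ρL/A = (1.57×10^-8)(16.4)/(2.4625e-06) = 0.1046 Ω
P = I²R = (19.7)² × 0.1046 = 40.6 W

40.6 W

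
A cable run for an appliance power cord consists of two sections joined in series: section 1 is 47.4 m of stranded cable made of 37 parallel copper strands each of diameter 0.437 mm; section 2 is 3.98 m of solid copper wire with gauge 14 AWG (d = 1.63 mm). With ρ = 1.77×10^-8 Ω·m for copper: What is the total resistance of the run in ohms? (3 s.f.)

Section 1: A_strand = π(2.1850e-04)² = 1.500e-07 m²; R₁ = ρL/(N·A_s) = (1.77×10^-8)(47.4)/(37×1.500e-07) = 0.1512 Ω
Section 2: A = π(1.63/2 mm)² = π(8.1500e-04 m)² = 2.087e-06 m²
R₂ = (1.77×10^-8)(3.98)/(2.087e-06) = 0.03376 Ω
R = R₁ + R₂ = 0.185 Ω

0.185 Ω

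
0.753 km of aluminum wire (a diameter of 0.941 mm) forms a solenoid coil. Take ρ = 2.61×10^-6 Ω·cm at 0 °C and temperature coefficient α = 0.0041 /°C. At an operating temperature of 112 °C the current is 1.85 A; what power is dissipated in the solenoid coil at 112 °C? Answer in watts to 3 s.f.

141 W

ρ = 2.61×10^-6 Ω·cm = 2.61×10^-8 Ω·m
A = π(d/2)² = π(4.7050e-04 m)² = 6.955e-07 m²
R₍0₎ = ρL/A = (2.61×10^-8)(753)/(6.955e-07) = 28.26 Ω
R₍112₎ = R₍0₎(1 + αΔT) = 28.26 × (1 + 0.0041×112) = 41.24 Ω
P = I²R = (1.85)² × 41.24 = 141 W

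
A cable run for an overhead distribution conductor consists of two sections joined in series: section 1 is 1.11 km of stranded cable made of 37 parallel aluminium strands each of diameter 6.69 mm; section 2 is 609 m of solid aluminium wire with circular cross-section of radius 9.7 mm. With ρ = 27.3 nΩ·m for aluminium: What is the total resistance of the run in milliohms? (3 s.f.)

ρ = 27.3 nΩ·m = 2.73×10^-8 Ω·m
Section 1: A_strand = π(3.3450e-03)² = 3.515e-05 m²; R₁ = ρL/(N·A_s) = (2.73×10^-8)(1110)/(37×3.515e-05) = 0.0233 Ω
Section 2: A = πr² = π(9.7000e-03 m)² = 2.956e-04 m²
R₂ = (2.73×10^-8)(609)/(2.956e-04) = 0.05625 Ω
R = R₁ + R₂ = 79.5 mΩ

79.5 mΩ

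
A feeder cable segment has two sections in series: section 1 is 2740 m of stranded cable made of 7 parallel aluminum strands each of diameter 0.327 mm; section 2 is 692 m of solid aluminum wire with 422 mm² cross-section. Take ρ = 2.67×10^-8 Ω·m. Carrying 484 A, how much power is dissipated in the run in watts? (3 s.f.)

2.92×10^7 W

Section 1: A_strand = π(1.6350e-04)² = 8.398e-08 m²; R₁ = ρL/(N·A_s) = (2.67×10^-8)(2740)/(7×8.398e-08) = 124.4 Ω
Section 2: A = 422 mm² = 4.220e-04 m²
R₂ = (2.67×10^-8)(692)/(4.220e-04) = 0.04378 Ω
R = R₁ + R₂ = 124.5 Ω
P = I²R = (484)² × 124.5 = 2.92×10^7 W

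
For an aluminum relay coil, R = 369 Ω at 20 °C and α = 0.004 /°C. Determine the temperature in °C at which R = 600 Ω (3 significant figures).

177 °C

R = R₀(1 + α(T − T₀)) ⇒ T = T₀ + (R/R₀ − 1)/α
T = 20 + (600/369 − 1)/0.004 = 20 + (0.626)/0.004 = 177 °C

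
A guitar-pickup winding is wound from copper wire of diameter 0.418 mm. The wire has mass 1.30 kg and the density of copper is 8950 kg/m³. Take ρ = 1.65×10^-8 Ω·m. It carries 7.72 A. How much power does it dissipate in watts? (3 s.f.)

A = π(d/2)² = π(2.0900e-04 m)² = 1.3723e-07 m²
L = m/(density·A) = 1.3/(8950×1.3723e-07) = 1058 m
R = ρL/A = (1.65×10^-8)(1058)/(1.3723e-07) = 127.3 Ω
P = I²R = (7.72)² × 127.3 = 7580 W

7580 W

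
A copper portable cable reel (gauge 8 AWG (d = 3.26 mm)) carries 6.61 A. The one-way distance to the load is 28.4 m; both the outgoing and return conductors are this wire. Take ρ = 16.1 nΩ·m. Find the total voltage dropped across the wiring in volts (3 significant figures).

0.724 V

ρ = 16.1 nΩ·m = 1.61×10^-8 Ω·m
A = π(3.26/2 mm)² = π(1.6300e-03 m)² = 8.347e-06 m²
Total conductor length (both ways) L = 2 × 28.4 = 56.8 m
R = ρL/A = (1.61×10^-8)(56.8)/(8.347e-06) = 0.1096 Ω
V = IR = 6.61 × 0.1096 = 0.724 V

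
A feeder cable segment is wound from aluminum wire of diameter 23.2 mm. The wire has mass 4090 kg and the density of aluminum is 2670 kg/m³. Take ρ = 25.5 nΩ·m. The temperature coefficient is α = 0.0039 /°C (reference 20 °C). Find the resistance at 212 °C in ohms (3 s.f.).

0.382 Ω

ρ = 25.5 nΩ·m = 2.55×10^-8 Ω·m
A = π(d/2)² = π(1.1600e-02 m)² = 4.2273e-04 m²
L = m/(density·A) = 4090/(2670×4.2273e-04) = 3624 m
R = ρL/A = (2.55×10^-8)(3624)/(4.2273e-04) = 0.2186 Ω
R(212 °C) = 0.2186 × (1 + 0.0039×192) = 0.382 Ω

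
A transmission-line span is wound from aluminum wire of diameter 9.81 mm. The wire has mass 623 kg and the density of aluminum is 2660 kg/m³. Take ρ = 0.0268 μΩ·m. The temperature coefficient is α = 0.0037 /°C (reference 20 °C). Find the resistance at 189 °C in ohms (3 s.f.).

ρ = 0.0268 μΩ·m = 2.68×10^-8 Ω·m
A = π(d/2)² = π(4.9050e-03 m)² = 7.5584e-05 m²
L = m/(density·A) = 623/(2660×7.5584e-05) = 3099 m
R = ρL/A = (2.68×10^-8)(3099)/(7.5584e-05) = 1.099 Ω
R(189 °C) = 1.099 × (1 + 0.0037×169) = 1.79 Ω

1.79 Ω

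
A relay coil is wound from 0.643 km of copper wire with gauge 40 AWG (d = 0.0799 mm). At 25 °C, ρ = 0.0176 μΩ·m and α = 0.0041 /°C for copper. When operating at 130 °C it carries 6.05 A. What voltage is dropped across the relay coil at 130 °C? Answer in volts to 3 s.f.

19500 V

ρ = 0.0176 μΩ·m = 1.76×10^-8 Ω·m
A = π(0.0799/2 mm)² = π(3.9950e-05 m)² = 5.014e-09 m²
R₍25₎ = ρL/A = (1.76×10^-8)(643)/(5.014e-09) = 2257 Ω
R₍130₎ = R₍25₎(1 + αΔT) = 2257 × (1 + 0.0041×105) = 3229 Ω
V = IR = 6.05 × 3229 = 19500 V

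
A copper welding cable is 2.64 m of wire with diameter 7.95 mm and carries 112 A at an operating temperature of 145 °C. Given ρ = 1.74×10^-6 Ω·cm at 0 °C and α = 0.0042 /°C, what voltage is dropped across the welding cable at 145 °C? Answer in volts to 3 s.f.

ρ = 1.74×10^-6 Ω·cm = 1.74×10^-8 Ω·m
A = π(d/2)² = π(3.9750e-03 m)² = 4.964e-05 m²
R₍0₎ = ρL/A = (1.74×10^-8)(2.64)/(4.964e-05) = 9.254×10^-4 Ω
R₍145₎ = R₍0₎(1 + αΔT) = 9.254×10^-4 × (1 + 0.0042×145) = 0.001489 Ω
V = IR = 112 × 0.001489 = 0.167 V

0.167 V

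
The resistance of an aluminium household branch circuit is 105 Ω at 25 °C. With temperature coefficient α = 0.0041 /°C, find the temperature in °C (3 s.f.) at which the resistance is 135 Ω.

R = R₀(1 + α(T − T₀)) ⇒ T = T₀ + (R/R₀ − 1)/α
T = 25 + (135/105 − 1)/0.0041 = 25 + (0.2857)/0.0041 = 94.7 °C

94.7 °C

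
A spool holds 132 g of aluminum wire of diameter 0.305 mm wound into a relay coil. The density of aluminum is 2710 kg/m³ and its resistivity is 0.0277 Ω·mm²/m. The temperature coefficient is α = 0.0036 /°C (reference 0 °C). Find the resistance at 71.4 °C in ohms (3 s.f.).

318 Ω

ρ = 0.0277 Ω·mm²/m = 2.77×10^-8 Ω·m
A = π(d/2)² = π(1.5250e-04 m)² = 7.3062e-08 m²
L = m/(density·A) = 0.132/(2710×7.3062e-08) = 666.7 m
R = ρL/A = (2.77×10^-8)(666.7)/(7.3062e-08) = 252.8 Ω
R(71.4 °C) = 252.8 × (1 + 0.0036×71.4) = 318 Ω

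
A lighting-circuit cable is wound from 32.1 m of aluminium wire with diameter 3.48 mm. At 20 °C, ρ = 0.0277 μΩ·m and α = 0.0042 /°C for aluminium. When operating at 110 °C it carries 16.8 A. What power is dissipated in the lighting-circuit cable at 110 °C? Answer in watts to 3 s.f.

ρ = 0.0277 μΩ·m = 2.77×10^-8 Ω·m
A = π(d/2)² = π(1.7400e-03 m)² = 9.511e-06 m²
R₍20₎ = ρL/A = (2.77×10^-8)(32.1)/(9.511e-06) = 0.09348 Ω
R₍110₎ = R₍20₎(1 + αΔT) = 0.09348 × (1 + 0.0042×90) = 0.1288 Ω
P = I²R = (16.8)² × 0.1288 = 36.4 W

36.4 W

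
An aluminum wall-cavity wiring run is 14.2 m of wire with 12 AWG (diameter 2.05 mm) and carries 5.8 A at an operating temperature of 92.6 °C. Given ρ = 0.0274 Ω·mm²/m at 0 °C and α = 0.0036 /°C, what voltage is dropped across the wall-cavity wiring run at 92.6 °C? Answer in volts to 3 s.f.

ρ = 0.0274 Ω·mm²/m = 2.74×10^-8 Ω·m
A = π(2.05/2 mm)² = π(1.0250e-03 m)² = 3.301e-06 m²
R₍0₎ = ρL/A = (2.74×10^-8)(14.2)/(3.301e-06) = 0.1179 Ω
R₍92.6₎ = R₍0₎(1 + αΔT) = 0.1179 × (1 + 0.0036×92.6) = 0.1572 Ω
V = IR = 5.8 × 0.1572 = 0.912 V

0.912 V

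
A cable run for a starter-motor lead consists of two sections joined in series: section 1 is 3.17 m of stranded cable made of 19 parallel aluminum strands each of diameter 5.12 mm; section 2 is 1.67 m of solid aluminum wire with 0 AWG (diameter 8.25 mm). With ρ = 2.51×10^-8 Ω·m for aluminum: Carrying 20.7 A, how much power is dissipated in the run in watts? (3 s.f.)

0.423 W

Section 1: A_strand = π(2.5600e-03)² = 2.059e-05 m²; R₁ = ρL/(N·A_s) = (2.51×10^-8)(3.17)/(19×2.059e-05) = 2.034×10^-4 Ω
Section 2: A = π(8.25/2 mm)² = π(4.1250e-03 m)² = 5.346e-05 m²
R₂ = (2.51×10^-8)(1.67)/(5.346e-05) = 7.841×10^-4 Ω
R = R₁ + R₂ = 9.875×10^-4 Ω
P = I²R = (20.7)² × 9.875×10^-4 = 0.423 W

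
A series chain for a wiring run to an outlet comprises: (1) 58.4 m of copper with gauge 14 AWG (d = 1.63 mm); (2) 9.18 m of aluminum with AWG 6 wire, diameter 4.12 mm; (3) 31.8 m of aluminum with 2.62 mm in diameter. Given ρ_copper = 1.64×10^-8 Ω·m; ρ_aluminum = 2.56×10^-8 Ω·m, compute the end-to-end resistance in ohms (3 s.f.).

0.628 Ω

Seg 1: A = π(1.63/2 mm)² = π(8.1500e-04 m)² = 2.087e-06 m²
R_1 = (1.64×10^-8)(58.4)/(2.087e-06) = 0.459 Ω
Seg 2: A = π(4.12/2 mm)² = π(2.0600e-03 m)² = 1.333e-05 m²
R_2 = (2.56×10^-8)(9.18)/(1.333e-05) = 0.01763 Ω
Seg 3: A = π(d/2)² = π(1.3100e-03 m)² = 5.391e-06 m²
R_3 = (2.56×10^-8)(31.8)/(5.391e-06) = 0.151 Ω
R_total = R_1 + R_2 + R_3 = 0.628 Ω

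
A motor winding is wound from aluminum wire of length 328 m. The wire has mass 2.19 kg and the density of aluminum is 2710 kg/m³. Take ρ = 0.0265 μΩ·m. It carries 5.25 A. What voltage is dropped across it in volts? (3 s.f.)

18.5 V

ρ = 0.0265 μΩ·m = 2.65×10^-8 Ω·m
A = m/(density·L) = 2.19/(2710×328) = 2.4638e-06 m²
R = ρL/A = (2.65×10^-8)(328)/(2.4638e-06) = 3.528 Ω
V = IR = 5.25 × 3.528 = 18.5 V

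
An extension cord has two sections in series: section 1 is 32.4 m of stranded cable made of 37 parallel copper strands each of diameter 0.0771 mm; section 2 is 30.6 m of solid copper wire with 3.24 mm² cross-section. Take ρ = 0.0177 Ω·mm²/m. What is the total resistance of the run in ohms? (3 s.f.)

3.49 Ω

ρ = 0.0177 Ω·mm²/m = 1.77×10^-8 Ω·m
Section 1: A_strand = π(3.8550e-05)² = 4.669e-09 m²; R₁ = ρL/(N·A_s) = (1.77×10^-8)(32.4)/(37×4.669e-09) = 3.32 Ω
Section 2: A = 3.24 mm² = 3.240e-06 m²
R₂ = (1.77×10^-8)(30.6)/(3.240e-06) = 0.1672 Ω
R = R₁ + R₂ = 3.49 Ω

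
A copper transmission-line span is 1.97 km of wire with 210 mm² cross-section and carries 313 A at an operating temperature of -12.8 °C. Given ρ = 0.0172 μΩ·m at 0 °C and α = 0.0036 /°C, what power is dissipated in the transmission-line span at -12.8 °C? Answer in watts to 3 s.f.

ρ = 0.0172 μΩ·m = 1.72×10^-8 Ω·m
A = 210 mm² = 2.100e-04 m²
R₍0₎ = ρL/A = (1.72×10^-8)(1970)/(2.100e-04) = 0.1614 Ω
R₍-12.8₎ = R₍0₎(1 + αΔT) = 0.1614 × (1 + 0.0036×-12.8) = 0.1539 Ω
P = I²R = (313)² × 0.1539 = 15100 W

15100 W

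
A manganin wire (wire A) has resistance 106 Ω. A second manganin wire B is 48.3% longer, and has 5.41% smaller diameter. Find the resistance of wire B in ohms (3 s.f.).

R ∝ L/d², so R_B/R_A = (1 + 48.3/100) × (1 − 5.41/100)⁻²
= 1.483 × 1.118 = 1.657
R_B = 1.657 × 106 = 176 Ω

176 Ω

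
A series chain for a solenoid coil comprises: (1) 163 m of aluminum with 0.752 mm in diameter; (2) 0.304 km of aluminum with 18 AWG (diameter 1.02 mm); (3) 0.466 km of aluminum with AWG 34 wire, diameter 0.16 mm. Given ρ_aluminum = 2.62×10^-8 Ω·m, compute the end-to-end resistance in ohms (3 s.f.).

627 Ω

Seg 1: A = π(d/2)² = π(3.7600e-04 m)² = 4.441e-07 m²
R_1 = (2.62×10^-8)(163)/(4.441e-07) = 9.615 Ω
Seg 2: A = π(1.02/2 mm)² = π(5.1000e-04 m)² = 8.171e-07 m²
R_2 = (2.62×10^-8)(304)/(8.171e-07) = 9.747 Ω
Seg 3: A = π(0.16/2 mm)² = π(8.0000e-05 m)² = 2.011e-08 m²
R_3 = (2.62×10^-8)(466)/(2.011e-08) = 607.2 Ω
R_total = R_1 + R_2 + R_3 = 627 Ω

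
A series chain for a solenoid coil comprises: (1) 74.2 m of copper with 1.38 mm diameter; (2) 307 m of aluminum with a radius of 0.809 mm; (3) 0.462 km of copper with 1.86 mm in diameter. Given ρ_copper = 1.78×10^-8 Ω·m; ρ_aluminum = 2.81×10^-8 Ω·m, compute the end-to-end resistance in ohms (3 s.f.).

Seg 1: A = π(d/2)² = π(6.9000e-04 m)² = 1.496e-06 m²
R_1 = (1.78×10^-8)(74.2)/(1.496e-06) = 0.883 Ω
Seg 2: A = πr² = π(8.0900e-04 m)² = 2.056e-06 m²
R_2 = (2.81×10^-8)(307)/(2.056e-06) = 4.196 Ω
Seg 3: A = π(d/2)² = π(9.3000e-04 m)² = 2.717e-06 m²
R_3 = (1.78×10^-8)(462)/(2.717e-06) = 3.027 Ω
R_total = R_1 + R_2 + R_3 = 8.11 Ω

8.11 Ω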